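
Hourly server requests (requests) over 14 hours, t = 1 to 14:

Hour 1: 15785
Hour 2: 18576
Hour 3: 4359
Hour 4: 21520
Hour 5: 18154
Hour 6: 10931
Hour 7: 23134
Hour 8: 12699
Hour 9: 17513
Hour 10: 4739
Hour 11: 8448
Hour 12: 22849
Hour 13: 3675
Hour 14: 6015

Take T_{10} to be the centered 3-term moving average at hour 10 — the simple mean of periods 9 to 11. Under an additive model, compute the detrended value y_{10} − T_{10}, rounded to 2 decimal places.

-5494.33

Trend T_10 = (17513 + 4739 + 8448) / 3 = 30700/3 = 10233.3333
Detrended value: 4739 − 10233.3333 = -5494.33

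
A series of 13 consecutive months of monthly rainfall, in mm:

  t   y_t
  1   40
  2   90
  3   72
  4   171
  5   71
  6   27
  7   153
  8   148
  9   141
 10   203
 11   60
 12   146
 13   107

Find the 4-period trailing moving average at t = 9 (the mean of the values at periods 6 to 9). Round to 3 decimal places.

Sum of periods 6–9: 27 + 153 + 148 + 141 = 469
Divide by 4: 469 / 4 = 117.250

117.250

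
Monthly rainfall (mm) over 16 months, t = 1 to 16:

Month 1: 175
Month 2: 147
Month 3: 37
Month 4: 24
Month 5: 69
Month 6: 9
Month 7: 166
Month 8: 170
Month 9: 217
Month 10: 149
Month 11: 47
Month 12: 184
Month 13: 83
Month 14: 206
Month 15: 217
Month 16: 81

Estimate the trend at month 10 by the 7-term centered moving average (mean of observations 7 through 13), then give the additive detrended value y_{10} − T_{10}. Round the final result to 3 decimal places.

Trend T_10 = (166 + 170 + 217 + 149 + 47 + 184 + 83) / 7 = 1016/7 = 145.14286
Detrended value: 149 − 145.14286 = 3.857

3.857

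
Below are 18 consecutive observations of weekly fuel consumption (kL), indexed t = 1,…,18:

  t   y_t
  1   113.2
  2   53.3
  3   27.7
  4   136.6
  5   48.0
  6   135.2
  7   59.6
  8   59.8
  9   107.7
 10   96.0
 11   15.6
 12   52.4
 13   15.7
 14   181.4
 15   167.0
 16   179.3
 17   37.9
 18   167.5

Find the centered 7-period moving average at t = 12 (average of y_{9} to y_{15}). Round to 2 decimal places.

Sum of periods 9–15: 107.7 + 96.0 + 15.6 + 52.4 + 15.7 + 181.4 + 167.0 = 635.8
Divide by 7: 635.8 / 7 = 90.83

90.83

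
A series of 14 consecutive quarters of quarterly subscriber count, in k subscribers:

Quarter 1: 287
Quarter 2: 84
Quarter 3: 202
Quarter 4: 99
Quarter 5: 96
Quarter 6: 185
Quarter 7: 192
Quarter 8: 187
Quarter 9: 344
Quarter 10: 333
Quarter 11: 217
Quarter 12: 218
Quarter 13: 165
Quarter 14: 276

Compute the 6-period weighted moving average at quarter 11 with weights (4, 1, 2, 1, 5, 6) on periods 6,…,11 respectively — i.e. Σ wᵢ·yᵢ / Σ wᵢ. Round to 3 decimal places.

Weighted sum: 4·185 + 1·192 + 2·187 + 1·344 + 5·333 + 6·217 = 740 + 192 + 374 + 344 + 1665 + 1302 = 4617
Weight total: 4 + 1 + 2 + 1 + 5 + 6 = 19
WMA = 4617 / 19 = 243.000

243.000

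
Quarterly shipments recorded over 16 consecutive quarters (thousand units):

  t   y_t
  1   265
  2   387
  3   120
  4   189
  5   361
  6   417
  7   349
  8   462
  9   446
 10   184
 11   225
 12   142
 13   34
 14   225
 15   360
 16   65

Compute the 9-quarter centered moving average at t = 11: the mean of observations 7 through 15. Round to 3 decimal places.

269.667

Sum of periods 7–15: 349 + 462 + 446 + 184 + 225 + 142 + 34 + 225 + 360 = 2427
Divide by 9: 2427 / 9 = 269.667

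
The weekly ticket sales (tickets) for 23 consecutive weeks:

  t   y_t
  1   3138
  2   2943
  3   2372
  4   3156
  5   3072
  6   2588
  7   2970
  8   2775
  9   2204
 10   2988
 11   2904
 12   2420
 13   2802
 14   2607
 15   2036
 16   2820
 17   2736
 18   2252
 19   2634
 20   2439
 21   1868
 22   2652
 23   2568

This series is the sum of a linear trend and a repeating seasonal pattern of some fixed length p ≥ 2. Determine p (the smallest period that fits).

First differences y_{t+1} − y_t: -195, -571, 784, -84, -484, 382, -195, -571, 784, -84, -484, 382, -195, -571, …
The difference pattern repeats every 6 terms and not for any smaller step, so p = 6.

6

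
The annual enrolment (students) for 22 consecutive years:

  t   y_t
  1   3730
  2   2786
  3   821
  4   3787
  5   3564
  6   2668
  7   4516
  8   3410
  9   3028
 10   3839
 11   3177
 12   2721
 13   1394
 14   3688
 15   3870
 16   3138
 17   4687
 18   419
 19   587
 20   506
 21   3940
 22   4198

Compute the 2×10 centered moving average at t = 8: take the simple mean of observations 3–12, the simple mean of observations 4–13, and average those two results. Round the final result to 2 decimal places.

Sum over 3–12: 821 + 3787 + 3564 + 2668 + 4516 + 3410 + 3028 + 3839 + 3177 + 2721 = 31531
Sum over 4–13: 3787 + 3564 + 2668 + 4516 + 3410 + 3028 + 3839 + 3177 + 2721 + 1394 = 32104
CMA at t=8 = (31531 + 32104) / (2·10) = 63635 / 20 = 3181.75

3181.75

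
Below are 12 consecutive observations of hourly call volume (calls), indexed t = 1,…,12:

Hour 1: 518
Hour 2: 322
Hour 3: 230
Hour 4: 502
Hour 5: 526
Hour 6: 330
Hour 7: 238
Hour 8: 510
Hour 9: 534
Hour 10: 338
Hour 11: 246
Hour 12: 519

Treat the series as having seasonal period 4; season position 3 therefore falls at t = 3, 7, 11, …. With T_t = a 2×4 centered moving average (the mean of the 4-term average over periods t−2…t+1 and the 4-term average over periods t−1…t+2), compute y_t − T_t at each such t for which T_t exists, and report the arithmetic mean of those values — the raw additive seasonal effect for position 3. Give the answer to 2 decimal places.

Season position 3 occurs at t = 3, 7 (where T_t is defined).
t=3: T_3 = 394.0000; y_3 − T_3 = 230 − 394.0000 = -164.0000
t=7: T_7 = 402.0000; y_7 − T_7 = 238 − 402.0000 = -164.0000
Mean deviation: (-164.0000 + -164.0000) / 2 = -164.00

-164.00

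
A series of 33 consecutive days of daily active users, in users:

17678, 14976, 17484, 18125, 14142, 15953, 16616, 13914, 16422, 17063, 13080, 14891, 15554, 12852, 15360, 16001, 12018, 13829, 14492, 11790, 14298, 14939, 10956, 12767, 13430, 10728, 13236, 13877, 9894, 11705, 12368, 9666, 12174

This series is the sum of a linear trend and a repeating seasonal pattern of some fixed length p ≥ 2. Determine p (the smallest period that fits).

First differences y_{t+1} − y_t: -2702, 2508, 641, -3983, 1811, 663, -2702, 2508, 641, -3983, 1811, 663, -2702, 2508, …
The difference pattern repeats every 6 terms and not for any smaller step, so p = 6.

6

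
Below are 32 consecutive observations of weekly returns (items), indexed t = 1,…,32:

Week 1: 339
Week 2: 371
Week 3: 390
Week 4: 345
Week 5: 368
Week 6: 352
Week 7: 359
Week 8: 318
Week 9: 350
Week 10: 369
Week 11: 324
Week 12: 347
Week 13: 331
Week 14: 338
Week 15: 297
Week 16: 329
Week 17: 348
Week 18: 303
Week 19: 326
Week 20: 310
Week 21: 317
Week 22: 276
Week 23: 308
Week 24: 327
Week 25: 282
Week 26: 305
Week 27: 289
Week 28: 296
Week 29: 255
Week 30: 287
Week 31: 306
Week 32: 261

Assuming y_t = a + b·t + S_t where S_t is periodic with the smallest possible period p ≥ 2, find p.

7

First differences y_{t+1} − y_t: 32, 19, -45, 23, -16, 7, -41, 32, 19, -45, 23, -16, 7, -41, 32, 19, …
The difference pattern repeats every 7 terms and not for any smaller step, so p = 7.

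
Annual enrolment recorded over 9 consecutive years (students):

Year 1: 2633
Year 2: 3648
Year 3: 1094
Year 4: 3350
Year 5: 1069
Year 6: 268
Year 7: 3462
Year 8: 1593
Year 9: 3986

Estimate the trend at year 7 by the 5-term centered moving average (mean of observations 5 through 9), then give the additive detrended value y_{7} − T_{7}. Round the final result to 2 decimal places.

1386.40

Trend T_7 = (1069 + 268 + 3462 + 1593 + 3986) / 5 = 10378/5 = 2075.6000
Detrended value: 3462 − 2075.6000 = 1386.40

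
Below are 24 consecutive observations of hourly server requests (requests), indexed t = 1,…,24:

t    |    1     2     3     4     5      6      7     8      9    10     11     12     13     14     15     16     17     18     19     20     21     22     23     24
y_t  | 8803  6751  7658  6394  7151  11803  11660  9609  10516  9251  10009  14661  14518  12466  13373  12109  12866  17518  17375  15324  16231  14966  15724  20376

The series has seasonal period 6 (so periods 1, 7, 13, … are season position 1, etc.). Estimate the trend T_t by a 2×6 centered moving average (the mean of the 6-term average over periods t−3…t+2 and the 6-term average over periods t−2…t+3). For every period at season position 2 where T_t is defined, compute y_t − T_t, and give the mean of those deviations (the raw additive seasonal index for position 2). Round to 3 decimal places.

Season position 2 occurs at t = 8, 14, 20 (where T_t is defined).
t=8: T_8 = 10236.50000; y_8 − T_8 = 9609 − 10236.50000 = -627.50000
t=14: T_14 = 13094.08333; y_14 − T_14 = 12466 − 13094.08333 = -628.08333
t=20: T_20 = 15951.50000; y_20 − T_20 = 15324 − 15951.50000 = -627.50000
Mean deviation: (-627.50000 + -628.08333 + -627.50000) / 3 = -627.694

-627.694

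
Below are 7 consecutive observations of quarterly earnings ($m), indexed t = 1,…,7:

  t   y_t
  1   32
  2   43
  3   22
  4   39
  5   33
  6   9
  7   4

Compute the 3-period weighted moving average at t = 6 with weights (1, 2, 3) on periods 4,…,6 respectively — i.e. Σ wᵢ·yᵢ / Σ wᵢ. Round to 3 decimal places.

22.000

Weighted sum: 1·39 + 2·33 + 3·9 = 39 + 66 + 27 = 132
Weight total: 1 + 2 + 3 = 6
WMA = 132 / 6 = 22.000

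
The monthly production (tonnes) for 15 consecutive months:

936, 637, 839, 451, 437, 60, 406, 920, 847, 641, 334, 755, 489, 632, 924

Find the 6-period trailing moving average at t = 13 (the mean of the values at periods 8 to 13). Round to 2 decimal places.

Sum of periods 8–13: 920 + 847 + 641 + 334 + 755 + 489 = 3986
Divide by 6: 3986 / 6 = 664.33

664.33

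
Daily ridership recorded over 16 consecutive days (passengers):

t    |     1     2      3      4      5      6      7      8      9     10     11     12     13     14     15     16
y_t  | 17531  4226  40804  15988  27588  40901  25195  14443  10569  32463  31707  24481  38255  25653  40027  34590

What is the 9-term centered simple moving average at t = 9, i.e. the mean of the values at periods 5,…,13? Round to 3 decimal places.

27289.111

Sum of periods 5–13: 27588 + 40901 + 25195 + 14443 + 10569 + 32463 + 31707 + 24481 + 38255 = 245602
Divide by 9: 245602 / 9 = 27289.111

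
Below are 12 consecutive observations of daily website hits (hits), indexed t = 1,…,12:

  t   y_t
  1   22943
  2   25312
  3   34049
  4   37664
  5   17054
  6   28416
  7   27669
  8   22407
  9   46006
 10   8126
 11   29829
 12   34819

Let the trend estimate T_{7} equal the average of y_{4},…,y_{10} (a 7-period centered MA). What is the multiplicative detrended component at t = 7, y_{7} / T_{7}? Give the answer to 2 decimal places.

Trend T_7 = (37664 + 17054 + 28416 + 27669 + 22407 + 46006 + 8126) / 7 = 187342/7 = 26763.1429
Ratio to trend: 27669 / 26763.1429 = 1.03

1.03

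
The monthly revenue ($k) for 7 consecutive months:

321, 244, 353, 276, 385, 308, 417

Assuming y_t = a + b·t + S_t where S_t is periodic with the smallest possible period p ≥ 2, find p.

First differences y_{t+1} − y_t: -77, 109, -77, 109, -77, 109, …
The difference pattern repeats every 2 terms and not for any smaller step, so p = 2.

2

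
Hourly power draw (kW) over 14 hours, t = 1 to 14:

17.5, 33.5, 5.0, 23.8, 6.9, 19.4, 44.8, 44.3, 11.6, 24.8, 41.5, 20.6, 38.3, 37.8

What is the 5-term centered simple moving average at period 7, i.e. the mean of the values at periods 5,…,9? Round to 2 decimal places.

25.40

Sum of periods 5–9: 6.9 + 19.4 + 44.8 + 44.3 + 11.6 = 127.0
Divide by 5: 127.0 / 5 = 25.40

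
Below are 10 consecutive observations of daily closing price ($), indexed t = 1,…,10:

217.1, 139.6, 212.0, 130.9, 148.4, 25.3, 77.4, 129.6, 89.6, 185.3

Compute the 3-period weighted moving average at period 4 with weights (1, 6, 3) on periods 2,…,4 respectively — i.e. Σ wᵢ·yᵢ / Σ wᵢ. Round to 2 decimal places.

Weighted sum: 1·139.6 + 6·212.0 + 3·130.9 = 139.6 + 1272.0 + 392.7 = 1804.3
Weight total: 1 + 6 + 3 = 10
WMA = 1804.3 / 10 = 180.43

180.43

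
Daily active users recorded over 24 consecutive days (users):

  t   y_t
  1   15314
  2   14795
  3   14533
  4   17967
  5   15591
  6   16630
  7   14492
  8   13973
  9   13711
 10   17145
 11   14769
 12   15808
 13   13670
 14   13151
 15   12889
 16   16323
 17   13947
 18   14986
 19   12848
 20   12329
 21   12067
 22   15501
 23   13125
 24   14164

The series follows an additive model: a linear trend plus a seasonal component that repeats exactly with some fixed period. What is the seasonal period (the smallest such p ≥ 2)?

First differences y_{t+1} − y_t: -519, -262, 3434, -2376, 1039, -2138, -519, -262, 3434, -2376, 1039, -2138, -519, -262, …
The difference pattern repeats every 6 terms and not for any smaller step, so p = 6.

6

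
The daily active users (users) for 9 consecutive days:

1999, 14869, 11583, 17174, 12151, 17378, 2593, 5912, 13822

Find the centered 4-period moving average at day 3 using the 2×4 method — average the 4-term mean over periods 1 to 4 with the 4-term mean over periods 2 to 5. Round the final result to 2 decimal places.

Sum over 1–4: 1999 + 14869 + 11583 + 17174 = 45625
Sum over 2–5: 14869 + 11583 + 17174 + 12151 = 55777
CMA at t=3 = (45625 + 55777) / (2·4) = 101402 / 8 = 12675.25

12675.25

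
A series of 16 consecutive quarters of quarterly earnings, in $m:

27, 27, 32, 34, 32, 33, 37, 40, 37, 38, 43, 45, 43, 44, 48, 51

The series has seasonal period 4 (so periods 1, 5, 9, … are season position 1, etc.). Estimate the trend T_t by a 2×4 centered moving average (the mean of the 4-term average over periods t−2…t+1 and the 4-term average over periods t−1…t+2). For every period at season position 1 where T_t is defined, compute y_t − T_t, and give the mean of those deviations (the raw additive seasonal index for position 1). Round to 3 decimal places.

Season position 1 occurs at t = 5, 9, 13 (where T_t is defined).
t=5: T_5 = 33.37500; y_5 − T_5 = 32 − 33.37500 = -1.37500
t=9: T_9 = 38.75000; y_9 − T_9 = 37 − 38.75000 = -1.75000
t=13: T_13 = 44.37500; y_13 − T_13 = 43 − 44.37500 = -1.37500
Mean deviation: (-1.37500 + -1.75000 + -1.37500) / 3 = -1.500

-1.500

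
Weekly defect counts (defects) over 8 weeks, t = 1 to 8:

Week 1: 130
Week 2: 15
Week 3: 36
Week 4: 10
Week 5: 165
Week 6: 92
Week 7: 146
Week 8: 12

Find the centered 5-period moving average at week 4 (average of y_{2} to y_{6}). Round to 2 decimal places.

Sum of periods 2–6: 15 + 36 + 10 + 165 + 92 = 318
Divide by 5: 318 / 5 = 63.60

63.60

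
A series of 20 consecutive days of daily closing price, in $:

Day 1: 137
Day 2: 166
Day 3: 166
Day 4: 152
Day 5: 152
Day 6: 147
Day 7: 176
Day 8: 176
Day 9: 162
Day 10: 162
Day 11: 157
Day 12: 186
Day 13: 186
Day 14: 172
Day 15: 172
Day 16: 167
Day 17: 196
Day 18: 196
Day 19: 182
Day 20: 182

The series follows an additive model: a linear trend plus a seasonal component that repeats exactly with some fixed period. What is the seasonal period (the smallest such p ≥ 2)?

First differences y_{t+1} − y_t: 29, 0, -14, 0, -5, 29, 0, -14, 0, -5, 29, 0, …
The difference pattern repeats every 5 terms and not for any smaller step, so p = 5.

5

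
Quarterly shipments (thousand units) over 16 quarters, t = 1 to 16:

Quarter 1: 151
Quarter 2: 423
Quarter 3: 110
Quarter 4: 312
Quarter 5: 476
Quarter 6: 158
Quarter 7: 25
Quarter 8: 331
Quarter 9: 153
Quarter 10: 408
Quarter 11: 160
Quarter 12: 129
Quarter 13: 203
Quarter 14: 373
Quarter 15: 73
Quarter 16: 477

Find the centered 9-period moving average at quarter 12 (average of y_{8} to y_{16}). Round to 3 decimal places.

Sum of periods 8–16: 331 + 153 + 408 + 160 + 129 + 203 + 373 + 73 + 477 = 2307
Divide by 9: 2307 / 9 = 256.333

256.333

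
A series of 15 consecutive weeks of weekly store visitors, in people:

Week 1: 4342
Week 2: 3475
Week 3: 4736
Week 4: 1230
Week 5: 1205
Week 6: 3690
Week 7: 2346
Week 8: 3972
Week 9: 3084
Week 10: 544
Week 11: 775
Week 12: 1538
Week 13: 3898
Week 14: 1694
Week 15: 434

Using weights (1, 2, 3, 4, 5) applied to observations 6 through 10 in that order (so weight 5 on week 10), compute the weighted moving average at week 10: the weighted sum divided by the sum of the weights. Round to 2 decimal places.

2356.93

Weighted sum: 1·3690 + 2·2346 + 3·3972 + 4·3084 + 5·544 = 3690 + 4692 + 11916 + 12336 + 2720 = 35354
Weight total: 1 + 2 + 3 + 4 + 5 = 15
WMA = 35354 / 15 = 2356.93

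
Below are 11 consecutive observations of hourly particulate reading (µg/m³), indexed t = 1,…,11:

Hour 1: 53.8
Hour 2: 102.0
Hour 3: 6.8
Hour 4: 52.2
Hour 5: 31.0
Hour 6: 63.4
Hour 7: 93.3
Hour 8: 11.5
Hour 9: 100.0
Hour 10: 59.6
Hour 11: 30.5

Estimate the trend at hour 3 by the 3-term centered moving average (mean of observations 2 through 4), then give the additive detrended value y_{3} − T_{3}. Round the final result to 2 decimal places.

-46.87

Trend T_3 = (102.0 + 6.8 + 52.2) / 3 = 161.0/3 = 53.6667
Detrended value: 6.8 − 53.6667 = -46.87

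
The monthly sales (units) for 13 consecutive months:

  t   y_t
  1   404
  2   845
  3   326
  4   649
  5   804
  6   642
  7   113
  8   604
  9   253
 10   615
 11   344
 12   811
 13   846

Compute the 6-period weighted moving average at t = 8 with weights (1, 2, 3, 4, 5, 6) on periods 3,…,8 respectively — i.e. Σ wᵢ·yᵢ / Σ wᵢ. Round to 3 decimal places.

513.952

Weighted sum: 1·326 + 2·649 + 3·804 + 4·642 + 5·113 + 6·604 = 326 + 1298 + 2412 + 2568 + 565 + 3624 = 10793
Weight total: 1 + 2 + 3 + 4 + 5 + 6 = 21
WMA = 10793 / 21 = 513.952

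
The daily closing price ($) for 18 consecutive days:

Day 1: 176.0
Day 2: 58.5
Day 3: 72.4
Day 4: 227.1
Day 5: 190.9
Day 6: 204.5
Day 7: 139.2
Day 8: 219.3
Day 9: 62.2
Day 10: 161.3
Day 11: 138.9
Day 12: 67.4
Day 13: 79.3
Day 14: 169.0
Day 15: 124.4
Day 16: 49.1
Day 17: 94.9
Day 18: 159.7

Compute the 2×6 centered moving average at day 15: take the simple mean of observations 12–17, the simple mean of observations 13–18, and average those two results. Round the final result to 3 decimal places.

105.042

Sum over 12–17: 67.4 + 79.3 + 169.0 + 124.4 + 49.1 + 94.9 = 584.1
Sum over 13–18: 79.3 + 169.0 + 124.4 + 49.1 + 94.9 + 159.7 = 676.4
CMA at t=15 = (584.1 + 676.4) / (2·6) = 1260.5 / 12 = 105.042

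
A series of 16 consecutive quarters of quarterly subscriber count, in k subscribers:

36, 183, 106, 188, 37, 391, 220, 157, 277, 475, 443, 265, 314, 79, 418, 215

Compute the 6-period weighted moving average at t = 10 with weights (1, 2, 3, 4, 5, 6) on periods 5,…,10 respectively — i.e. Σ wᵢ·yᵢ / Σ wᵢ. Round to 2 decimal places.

302.00

Weighted sum: 1·37 + 2·391 + 3·220 + 4·157 + 5·277 + 6·475 = 37 + 782 + 660 + 628 + 1385 + 2850 = 6342
Weight total: 1 + 2 + 3 + 4 + 5 + 6 = 21
WMA = 6342 / 21 = 302.00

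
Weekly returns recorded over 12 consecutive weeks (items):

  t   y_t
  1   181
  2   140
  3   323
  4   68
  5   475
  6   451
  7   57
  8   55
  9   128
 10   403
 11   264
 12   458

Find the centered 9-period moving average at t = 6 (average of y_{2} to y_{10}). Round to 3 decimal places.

233.333

Sum of periods 2–10: 140 + 323 + 68 + 475 + 451 + 57 + 55 + 128 + 403 = 2100
Divide by 9: 2100 / 9 = 233.333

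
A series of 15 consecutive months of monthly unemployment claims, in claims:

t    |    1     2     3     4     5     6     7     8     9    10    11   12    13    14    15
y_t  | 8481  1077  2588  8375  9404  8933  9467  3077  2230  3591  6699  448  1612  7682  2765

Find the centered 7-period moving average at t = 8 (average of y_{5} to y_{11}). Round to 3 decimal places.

Sum of periods 5–11: 9404 + 8933 + 9467 + 3077 + 2230 + 3591 + 6699 = 43401
Divide by 7: 43401 / 7 = 6200.143

6200.143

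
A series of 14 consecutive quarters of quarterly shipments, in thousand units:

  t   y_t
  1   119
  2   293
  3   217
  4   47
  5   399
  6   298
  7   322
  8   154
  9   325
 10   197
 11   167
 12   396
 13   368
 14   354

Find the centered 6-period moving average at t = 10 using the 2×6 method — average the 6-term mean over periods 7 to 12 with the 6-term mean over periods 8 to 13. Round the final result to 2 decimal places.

Sum over 7–12: 322 + 154 + 325 + 197 + 167 + 396 = 1561
Sum over 8–13: 154 + 325 + 197 + 167 + 396 + 368 = 1607
CMA at t=10 = (1561 + 1607) / (2·6) = 3168 / 12 = 264.00

264.00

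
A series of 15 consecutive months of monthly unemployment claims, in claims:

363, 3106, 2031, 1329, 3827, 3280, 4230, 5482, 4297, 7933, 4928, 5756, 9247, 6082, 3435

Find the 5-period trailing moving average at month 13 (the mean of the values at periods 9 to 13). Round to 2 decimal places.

Sum of periods 9–13: 4297 + 7933 + 4928 + 5756 + 9247 = 32161
Divide by 5: 32161 / 5 = 6432.20

6432.20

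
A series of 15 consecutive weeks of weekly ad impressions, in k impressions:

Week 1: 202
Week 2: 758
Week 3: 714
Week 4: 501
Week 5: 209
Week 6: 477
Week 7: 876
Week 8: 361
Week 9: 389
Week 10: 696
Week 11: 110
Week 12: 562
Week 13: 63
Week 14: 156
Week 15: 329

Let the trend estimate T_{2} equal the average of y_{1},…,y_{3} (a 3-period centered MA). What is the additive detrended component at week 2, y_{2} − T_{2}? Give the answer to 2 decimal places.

200.00

Trend T_2 = (202 + 758 + 714) / 3 = 1674/3 = 558.0000
Detrended value: 758 − 558.0000 = 200.00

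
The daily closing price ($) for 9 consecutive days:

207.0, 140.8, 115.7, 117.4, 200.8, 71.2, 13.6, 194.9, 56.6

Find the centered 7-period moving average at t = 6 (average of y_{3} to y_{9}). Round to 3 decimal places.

110.029

Sum of periods 3–9: 115.7 + 117.4 + 200.8 + 71.2 + 13.6 + 194.9 + 56.6 = 770.2
Divide by 7: 770.2 / 7 = 110.029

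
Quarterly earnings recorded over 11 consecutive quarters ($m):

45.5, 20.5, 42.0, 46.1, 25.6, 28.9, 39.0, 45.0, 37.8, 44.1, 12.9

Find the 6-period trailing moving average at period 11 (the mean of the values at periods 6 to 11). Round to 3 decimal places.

Sum of periods 6–11: 28.9 + 39.0 + 45.0 + 37.8 + 44.1 + 12.9 = 207.7
Divide by 6: 207.7 / 6 = 34.617

34.617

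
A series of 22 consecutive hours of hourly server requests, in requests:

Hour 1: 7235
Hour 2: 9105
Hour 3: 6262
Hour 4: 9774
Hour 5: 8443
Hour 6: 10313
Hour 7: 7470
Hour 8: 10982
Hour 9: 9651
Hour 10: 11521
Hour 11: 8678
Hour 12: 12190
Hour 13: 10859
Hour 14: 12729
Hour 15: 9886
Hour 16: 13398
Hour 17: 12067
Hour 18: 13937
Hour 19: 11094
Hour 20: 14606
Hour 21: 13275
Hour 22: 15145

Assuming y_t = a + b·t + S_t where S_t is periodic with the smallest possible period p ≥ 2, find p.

First differences y_{t+1} − y_t: 1870, -2843, 3512, -1331, 1870, -2843, 3512, -1331, 1870, -2843, …
The difference pattern repeats every 4 terms and not for any smaller step, so p = 4.

4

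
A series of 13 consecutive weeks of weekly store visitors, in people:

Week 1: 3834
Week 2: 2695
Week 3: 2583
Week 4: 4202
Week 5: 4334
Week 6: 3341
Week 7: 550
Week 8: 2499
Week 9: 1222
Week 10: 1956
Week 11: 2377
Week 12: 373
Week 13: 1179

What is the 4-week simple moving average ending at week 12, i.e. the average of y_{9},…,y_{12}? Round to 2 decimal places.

Sum of periods 9–12: 1222 + 1956 + 2377 + 373 = 5928
Divide by 4: 5928 / 4 = 1482.00

1482.00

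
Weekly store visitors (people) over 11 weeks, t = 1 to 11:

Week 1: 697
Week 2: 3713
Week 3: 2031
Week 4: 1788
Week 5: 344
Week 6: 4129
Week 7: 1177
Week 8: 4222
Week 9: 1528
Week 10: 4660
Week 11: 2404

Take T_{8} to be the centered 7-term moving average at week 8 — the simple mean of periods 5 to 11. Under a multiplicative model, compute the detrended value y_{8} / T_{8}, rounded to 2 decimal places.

1.60

Trend T_8 = (344 + 4129 + 1177 + 4222 + 1528 + 4660 + 2404) / 7 = 18464/7 = 2637.7143
Ratio to trend: 4222 / 2637.7143 = 1.60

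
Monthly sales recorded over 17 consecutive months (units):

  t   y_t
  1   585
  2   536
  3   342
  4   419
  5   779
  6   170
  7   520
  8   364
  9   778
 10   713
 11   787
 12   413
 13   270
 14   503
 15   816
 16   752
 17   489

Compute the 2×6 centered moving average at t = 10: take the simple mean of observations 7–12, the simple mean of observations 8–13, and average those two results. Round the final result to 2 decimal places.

575.00

Sum over 7–12: 520 + 364 + 778 + 713 + 787 + 413 = 3575
Sum over 8–13: 364 + 778 + 713 + 787 + 413 + 270 = 3325
CMA at t=10 = (3575 + 3325) / (2·6) = 6900 / 12 = 575.00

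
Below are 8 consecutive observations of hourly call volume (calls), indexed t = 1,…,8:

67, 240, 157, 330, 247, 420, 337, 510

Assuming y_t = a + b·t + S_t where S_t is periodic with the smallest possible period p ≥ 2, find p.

First differences y_{t+1} − y_t: 173, -83, 173, -83, 173, -83, …
The difference pattern repeats every 2 terms and not for any smaller step, so p = 2.

2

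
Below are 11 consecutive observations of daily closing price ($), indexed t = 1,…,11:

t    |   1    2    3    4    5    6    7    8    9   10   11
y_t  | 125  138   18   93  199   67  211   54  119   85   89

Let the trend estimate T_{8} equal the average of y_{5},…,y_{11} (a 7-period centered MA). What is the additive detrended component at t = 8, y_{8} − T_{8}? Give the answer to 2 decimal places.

-63.71

Trend T_8 = (199 + 67 + 211 + 54 + 119 + 85 + 89) / 7 = 824/7 = 117.7143
Detrended value: 54 − 117.7143 = -63.71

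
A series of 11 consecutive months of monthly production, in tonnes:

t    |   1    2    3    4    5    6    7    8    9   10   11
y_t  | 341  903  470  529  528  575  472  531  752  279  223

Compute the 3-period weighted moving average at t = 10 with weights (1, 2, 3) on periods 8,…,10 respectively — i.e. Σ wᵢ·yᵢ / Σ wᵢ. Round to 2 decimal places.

478.67

Weighted sum: 1·531 + 2·752 + 3·279 = 531 + 1504 + 837 = 2872
Weight total: 1 + 2 + 3 = 6
WMA = 2872 / 6 = 478.67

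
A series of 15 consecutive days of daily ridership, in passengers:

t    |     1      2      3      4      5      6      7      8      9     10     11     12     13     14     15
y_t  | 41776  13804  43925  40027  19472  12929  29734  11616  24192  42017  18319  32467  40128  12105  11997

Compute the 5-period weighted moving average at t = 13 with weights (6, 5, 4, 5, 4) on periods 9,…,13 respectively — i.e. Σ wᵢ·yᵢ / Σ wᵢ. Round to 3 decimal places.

Weighted sum: 6·24192 + 5·42017 + 4·18319 + 5·32467 + 4·40128 = 145152 + 210085 + 73276 + 162335 + 160512 = 751360
Weight total: 6 + 5 + 4 + 5 + 4 = 24
WMA = 751360 / 24 = 31306.667

31306.667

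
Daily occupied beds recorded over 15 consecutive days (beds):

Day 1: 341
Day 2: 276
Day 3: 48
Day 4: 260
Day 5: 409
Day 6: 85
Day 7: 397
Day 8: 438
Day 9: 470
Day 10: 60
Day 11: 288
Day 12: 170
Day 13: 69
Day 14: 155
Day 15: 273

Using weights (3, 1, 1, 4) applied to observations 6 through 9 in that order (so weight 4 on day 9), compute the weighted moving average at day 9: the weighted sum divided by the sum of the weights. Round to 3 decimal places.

Weighted sum: 3·85 + 1·397 + 1·438 + 4·470 = 255 + 397 + 438 + 1880 = 2970
Weight total: 3 + 1 + 1 + 4 = 9
WMA = 2970 / 9 = 330.000

330.000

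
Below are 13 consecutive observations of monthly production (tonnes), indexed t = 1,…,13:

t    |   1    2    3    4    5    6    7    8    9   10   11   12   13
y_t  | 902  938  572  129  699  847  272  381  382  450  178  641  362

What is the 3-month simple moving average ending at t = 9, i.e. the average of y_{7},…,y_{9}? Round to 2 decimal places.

Sum of periods 7–9: 272 + 381 + 382 = 1035
Divide by 3: 1035 / 3 = 345.00

345.00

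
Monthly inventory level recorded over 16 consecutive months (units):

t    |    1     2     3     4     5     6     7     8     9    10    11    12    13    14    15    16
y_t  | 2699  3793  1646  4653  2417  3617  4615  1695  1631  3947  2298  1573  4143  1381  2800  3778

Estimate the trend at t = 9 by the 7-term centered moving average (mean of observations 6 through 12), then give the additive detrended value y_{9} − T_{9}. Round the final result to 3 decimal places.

-1137.000

Trend T_9 = (3617 + 4615 + 1695 + 1631 + 3947 + 2298 + 1573) / 7 = 19376/7 = 2768.00000
Detrended value: 1631 − 2768.00000 = -1137.000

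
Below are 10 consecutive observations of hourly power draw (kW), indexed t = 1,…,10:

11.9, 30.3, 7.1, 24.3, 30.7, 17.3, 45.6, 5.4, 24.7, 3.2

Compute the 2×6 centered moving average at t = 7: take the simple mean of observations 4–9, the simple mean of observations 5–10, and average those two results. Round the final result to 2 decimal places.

22.91

Sum over 4–9: 24.3 + 30.7 + 17.3 + 45.6 + 5.4 + 24.7 = 148.0
Sum over 5–10: 30.7 + 17.3 + 45.6 + 5.4 + 24.7 + 3.2 = 126.9
CMA at t=7 = (148.0 + 126.9) / (2·6) = 274.9 / 12 = 22.91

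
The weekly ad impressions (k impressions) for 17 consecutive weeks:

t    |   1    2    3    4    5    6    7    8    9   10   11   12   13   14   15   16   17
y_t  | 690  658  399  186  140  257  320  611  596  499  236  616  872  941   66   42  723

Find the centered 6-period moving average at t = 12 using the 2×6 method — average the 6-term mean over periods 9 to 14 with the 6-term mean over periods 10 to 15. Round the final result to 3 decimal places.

Sum over 9–14: 596 + 499 + 236 + 616 + 872 + 941 = 3760
Sum over 10–15: 499 + 236 + 616 + 872 + 941 + 66 = 3230
CMA at t=12 = (3760 + 3230) / (2·6) = 6990 / 12 = 582.500

582.500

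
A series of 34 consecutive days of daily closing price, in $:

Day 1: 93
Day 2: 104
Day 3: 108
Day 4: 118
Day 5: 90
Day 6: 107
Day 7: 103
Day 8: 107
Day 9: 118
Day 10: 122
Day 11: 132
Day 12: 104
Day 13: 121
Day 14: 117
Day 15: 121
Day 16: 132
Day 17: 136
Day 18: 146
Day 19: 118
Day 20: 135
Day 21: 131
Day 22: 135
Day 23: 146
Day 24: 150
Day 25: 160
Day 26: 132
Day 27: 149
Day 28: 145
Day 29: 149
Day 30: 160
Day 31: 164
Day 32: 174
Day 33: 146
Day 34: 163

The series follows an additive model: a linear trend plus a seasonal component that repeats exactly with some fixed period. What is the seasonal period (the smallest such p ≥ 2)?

7

First differences y_{t+1} − y_t: 11, 4, 10, -28, 17, -4, 4, 11, 4, 10, -28, 17, -4, 4, 11, 4, …
The difference pattern repeats every 7 terms and not for any smaller step, so p = 7.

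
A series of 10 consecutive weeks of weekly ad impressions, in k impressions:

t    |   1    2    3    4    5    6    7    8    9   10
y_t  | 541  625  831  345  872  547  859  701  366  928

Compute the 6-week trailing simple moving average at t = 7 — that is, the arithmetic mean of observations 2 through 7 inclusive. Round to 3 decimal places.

Sum of periods 2–7: 625 + 831 + 345 + 872 + 547 + 859 = 4079
Divide by 6: 4079 / 6 = 679.833

679.833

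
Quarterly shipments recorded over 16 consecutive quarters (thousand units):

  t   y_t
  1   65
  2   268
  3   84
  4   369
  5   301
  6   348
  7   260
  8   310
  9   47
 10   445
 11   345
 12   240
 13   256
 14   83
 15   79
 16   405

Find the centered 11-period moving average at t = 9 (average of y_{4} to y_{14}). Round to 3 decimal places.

273.091

Sum of periods 4–14: 369 + 301 + 348 + 260 + 310 + 47 + 445 + 345 + 240 + 256 + 83 = 3004
Divide by 11: 3004 / 11 = 273.091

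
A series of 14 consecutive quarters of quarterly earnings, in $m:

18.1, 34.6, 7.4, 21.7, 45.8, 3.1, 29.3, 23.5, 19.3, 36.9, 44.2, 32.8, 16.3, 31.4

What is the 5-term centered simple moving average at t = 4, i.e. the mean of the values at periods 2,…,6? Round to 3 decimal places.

22.520

Sum of periods 2–6: 34.6 + 7.4 + 21.7 + 45.8 + 3.1 = 112.6
Divide by 5: 112.6 / 5 = 22.520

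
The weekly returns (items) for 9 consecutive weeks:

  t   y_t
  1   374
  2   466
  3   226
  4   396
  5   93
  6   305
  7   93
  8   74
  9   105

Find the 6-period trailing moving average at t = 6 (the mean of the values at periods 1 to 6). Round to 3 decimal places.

Sum of periods 1–6: 374 + 466 + 226 + 396 + 93 + 305 = 1860
Divide by 6: 1860 / 6 = 310.000

310.000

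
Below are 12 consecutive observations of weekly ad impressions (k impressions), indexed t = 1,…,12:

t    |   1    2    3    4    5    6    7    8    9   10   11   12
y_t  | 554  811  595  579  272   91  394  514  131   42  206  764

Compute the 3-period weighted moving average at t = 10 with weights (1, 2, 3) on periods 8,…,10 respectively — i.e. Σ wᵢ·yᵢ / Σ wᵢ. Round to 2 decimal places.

150.33

Weighted sum: 1·514 + 2·131 + 3·42 = 514 + 262 + 126 = 902
Weight total: 1 + 2 + 3 = 6
WMA = 902 / 6 = 150.33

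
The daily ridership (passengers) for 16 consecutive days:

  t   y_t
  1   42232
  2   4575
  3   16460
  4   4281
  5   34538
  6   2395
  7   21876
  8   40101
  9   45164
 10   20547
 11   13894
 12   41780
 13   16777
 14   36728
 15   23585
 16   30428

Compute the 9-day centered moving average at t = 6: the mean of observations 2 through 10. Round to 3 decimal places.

Sum of periods 2–10: 4575 + 16460 + 4281 + 34538 + 2395 + 21876 + 40101 + 45164 + 20547 = 189937
Divide by 9: 189937 / 9 = 21104.111

21104.111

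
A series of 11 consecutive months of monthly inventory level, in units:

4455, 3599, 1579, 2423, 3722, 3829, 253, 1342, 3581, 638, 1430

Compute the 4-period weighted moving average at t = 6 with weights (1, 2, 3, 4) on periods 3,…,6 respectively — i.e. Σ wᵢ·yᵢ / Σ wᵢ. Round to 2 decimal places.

Weighted sum: 1·1579 + 2·2423 + 3·3722 + 4·3829 = 1579 + 4846 + 11166 + 15316 = 32907
Weight total: 1 + 2 + 3 + 4 = 10
WMA = 32907 / 10 = 3290.70

3290.70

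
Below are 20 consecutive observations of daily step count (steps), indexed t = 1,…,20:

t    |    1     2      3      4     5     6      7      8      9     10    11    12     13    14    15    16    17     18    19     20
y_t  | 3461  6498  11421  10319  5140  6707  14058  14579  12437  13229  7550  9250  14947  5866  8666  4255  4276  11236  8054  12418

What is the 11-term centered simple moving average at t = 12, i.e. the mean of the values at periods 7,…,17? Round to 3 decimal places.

Sum of periods 7–17: 14058 + 14579 + 12437 + 13229 + 7550 + 9250 + 14947 + 5866 + 8666 + 4255 + 4276 = 109113
Divide by 11: 109113 / 11 = 9919.364

9919.364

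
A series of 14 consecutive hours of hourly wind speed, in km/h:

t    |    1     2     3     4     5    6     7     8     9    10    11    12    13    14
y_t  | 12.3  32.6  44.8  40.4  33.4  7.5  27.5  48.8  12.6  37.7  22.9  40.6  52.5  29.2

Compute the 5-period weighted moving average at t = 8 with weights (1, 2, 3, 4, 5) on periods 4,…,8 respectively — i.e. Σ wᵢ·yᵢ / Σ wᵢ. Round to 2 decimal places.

32.25

Weighted sum: 1·40.4 + 2·33.4 + 3·7.5 + 4·27.5 + 5·48.8 = 40.4 + 66.8 + 22.5 + 110.0 + 244.0 = 483.7
Weight total: 1 + 2 + 3 + 4 + 5 = 15
WMA = 483.7 / 15 = 32.25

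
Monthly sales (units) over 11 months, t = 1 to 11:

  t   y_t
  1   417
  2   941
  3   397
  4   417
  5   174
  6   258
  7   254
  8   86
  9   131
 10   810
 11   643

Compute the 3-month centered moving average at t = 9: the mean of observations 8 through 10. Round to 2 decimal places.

342.33

Sum of periods 8–10: 86 + 131 + 810 = 1027
Divide by 3: 1027 / 3 = 342.33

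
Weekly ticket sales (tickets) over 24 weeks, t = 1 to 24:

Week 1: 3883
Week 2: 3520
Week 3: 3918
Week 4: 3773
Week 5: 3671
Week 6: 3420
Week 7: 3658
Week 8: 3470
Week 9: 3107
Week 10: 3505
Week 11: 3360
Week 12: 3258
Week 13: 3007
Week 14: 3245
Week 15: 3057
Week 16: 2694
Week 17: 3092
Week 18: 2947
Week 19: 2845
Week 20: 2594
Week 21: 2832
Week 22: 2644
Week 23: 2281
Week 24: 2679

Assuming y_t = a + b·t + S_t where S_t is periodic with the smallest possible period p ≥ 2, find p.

First differences y_{t+1} − y_t: -363, 398, -145, -102, -251, 238, -188, -363, 398, -145, -102, -251, 238, -188, -363, 398, …
The difference pattern repeats every 7 terms and not for any smaller step, so p = 7.

7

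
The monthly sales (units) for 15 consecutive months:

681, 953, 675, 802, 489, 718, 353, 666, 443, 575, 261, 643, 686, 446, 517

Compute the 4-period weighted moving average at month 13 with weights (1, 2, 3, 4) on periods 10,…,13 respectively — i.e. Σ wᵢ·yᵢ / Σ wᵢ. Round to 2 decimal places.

Weighted sum: 1·575 + 2·261 + 3·643 + 4·686 = 575 + 522 + 1929 + 2744 = 5770
Weight total: 1 + 2 + 3 + 4 = 10
WMA = 5770 / 10 = 577.00

577.00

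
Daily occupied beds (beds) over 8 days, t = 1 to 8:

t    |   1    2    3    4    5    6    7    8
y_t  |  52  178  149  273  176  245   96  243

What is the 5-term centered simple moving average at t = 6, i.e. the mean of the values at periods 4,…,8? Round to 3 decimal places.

206.600

Sum of periods 4–8: 273 + 176 + 245 + 96 + 243 = 1033
Divide by 5: 1033 / 5 = 206.600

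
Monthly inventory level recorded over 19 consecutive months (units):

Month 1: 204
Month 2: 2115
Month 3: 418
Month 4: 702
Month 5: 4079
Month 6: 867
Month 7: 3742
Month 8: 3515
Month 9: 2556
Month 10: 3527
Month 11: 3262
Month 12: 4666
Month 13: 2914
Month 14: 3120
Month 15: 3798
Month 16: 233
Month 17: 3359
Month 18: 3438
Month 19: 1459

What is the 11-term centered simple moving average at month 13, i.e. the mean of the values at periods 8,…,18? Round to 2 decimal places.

3126.18

Sum of periods 8–18: 3515 + 2556 + 3527 + 3262 + 4666 + 2914 + 3120 + 3798 + 233 + 3359 + 3438 = 34388
Divide by 11: 34388 / 11 = 3126.18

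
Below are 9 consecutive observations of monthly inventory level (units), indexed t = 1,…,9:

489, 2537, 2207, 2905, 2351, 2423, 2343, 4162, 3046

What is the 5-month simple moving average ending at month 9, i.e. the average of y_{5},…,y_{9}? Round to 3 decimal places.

2865.000

Sum of periods 5–9: 2351 + 2423 + 2343 + 4162 + 3046 = 14325
Divide by 5: 14325 / 5 = 2865.000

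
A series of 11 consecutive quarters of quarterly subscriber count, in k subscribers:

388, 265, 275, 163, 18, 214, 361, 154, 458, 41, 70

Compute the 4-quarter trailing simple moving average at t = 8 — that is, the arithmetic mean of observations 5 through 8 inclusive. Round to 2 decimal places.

186.75

Sum of periods 5–8: 18 + 214 + 361 + 154 = 747
Divide by 4: 747 / 4 = 186.75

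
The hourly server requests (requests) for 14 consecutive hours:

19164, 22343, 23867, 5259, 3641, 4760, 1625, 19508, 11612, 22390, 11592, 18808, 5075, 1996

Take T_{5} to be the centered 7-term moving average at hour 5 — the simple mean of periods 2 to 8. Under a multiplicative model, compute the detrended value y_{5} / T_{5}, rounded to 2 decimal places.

Trend T_5 = (22343 + 23867 + 5259 + 3641 + 4760 + 1625 + 19508) / 7 = 81003/7 = 11571.8571
Ratio to trend: 3641 / 11571.8571 = 0.31

0.31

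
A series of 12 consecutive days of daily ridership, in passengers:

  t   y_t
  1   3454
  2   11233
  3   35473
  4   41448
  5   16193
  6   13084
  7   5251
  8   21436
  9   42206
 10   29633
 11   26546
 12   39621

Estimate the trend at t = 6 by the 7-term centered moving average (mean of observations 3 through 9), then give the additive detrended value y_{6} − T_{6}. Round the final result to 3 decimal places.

Trend T_6 = (35473 + 41448 + 16193 + 13084 + 5251 + 21436 + 42206) / 7 = 175091/7 = 25013.00000
Detrended value: 13084 − 25013.00000 = -11929.000

-11929.000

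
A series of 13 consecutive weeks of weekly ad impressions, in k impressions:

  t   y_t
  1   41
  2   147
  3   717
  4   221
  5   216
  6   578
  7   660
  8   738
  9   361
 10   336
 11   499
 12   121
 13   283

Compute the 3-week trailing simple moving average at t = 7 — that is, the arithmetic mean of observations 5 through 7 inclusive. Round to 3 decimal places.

484.667

Sum of periods 5–7: 216 + 578 + 660 = 1454
Divide by 3: 1454 / 3 = 484.667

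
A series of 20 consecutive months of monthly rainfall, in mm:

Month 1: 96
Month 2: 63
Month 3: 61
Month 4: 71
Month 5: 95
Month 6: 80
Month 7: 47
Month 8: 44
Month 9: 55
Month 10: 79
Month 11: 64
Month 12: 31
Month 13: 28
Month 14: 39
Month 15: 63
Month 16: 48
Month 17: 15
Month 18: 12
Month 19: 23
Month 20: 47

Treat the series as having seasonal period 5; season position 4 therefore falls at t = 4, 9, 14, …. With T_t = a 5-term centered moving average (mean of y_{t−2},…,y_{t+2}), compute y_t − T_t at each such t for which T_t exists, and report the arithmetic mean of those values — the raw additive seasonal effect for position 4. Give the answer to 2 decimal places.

Season position 4 occurs at t = 4, 9, 14 (where T_t is defined).
t=4: T_4 = 74.0000; y_4 − T_4 = 71 − 74.0000 = -3.0000
t=9: T_9 = 57.8000; y_9 − T_9 = 55 − 57.8000 = -2.8000
t=14: T_14 = 41.8000; y_14 − T_14 = 39 − 41.8000 = -2.8000
Mean deviation: (-3.0000 + -2.8000 + -2.8000) / 3 = -2.87

-2.87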